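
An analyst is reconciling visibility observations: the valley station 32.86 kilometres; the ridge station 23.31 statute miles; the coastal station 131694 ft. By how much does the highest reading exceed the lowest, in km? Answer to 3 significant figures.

7.28 km

the ridge station: 23.31 SM = 37.5138 km.
the coastal station: 131694 ft = 40.1403 km.
Spread: 40.1403 − 32.8600 = 7.28 km.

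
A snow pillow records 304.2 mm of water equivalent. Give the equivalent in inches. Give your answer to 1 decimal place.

1 mm = 0.0393701 in, so 304.2 × 0.0393701 = 12.0 in.

12.0 in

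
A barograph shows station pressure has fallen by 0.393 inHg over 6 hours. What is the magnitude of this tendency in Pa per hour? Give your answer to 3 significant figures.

222 Pa per hour

0.393 inHg / 6 h × 3386.39 Pa/inHg = 222 Pa/h.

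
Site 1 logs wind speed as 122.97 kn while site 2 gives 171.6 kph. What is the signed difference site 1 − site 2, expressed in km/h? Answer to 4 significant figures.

site 1: 122.97 kt = 227.7404 km/h.
Difference: 227.7404 − 171.6000 = 56.14 km/h.

56.14 km/h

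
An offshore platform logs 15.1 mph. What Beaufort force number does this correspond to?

Beaufort force 4

15.1 mph = 6.8 m/s, which is Beaufort 4 (moderate breeze, 5.5–7.9 m/s).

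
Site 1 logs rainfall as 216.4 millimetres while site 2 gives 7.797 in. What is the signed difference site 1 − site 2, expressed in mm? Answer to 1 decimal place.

18.4 mm

site 2: 7.797 in = 198.044 mm.
Difference: 216.400 − 198.044 = 18.4 mm.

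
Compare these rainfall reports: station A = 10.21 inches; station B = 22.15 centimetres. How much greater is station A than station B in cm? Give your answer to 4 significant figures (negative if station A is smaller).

3.783 cm

station A: 10.21 in = 25.93340 cm.
Difference: 25.93340 − 22.15000 = 3.783 cm.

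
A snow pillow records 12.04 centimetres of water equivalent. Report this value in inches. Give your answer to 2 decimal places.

4.74 in

1 cm = 0.393701 in, so 12.04 × 0.393701 = 4.74 in.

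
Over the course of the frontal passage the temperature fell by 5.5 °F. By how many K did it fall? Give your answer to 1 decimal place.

3.1 K

A change of 1 °C equals a change of 1.8 °F: ΔK = 5.5 × 0.5556 = 3.1 K.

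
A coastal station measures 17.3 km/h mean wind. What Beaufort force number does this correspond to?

17.3 km/h = 4.8 m/s, which is Beaufort 3 (gentle breeze, 3.4–5.4 m/s).

Beaufort force 3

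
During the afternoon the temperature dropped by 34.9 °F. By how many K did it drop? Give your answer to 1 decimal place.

19.4 K

Converting a difference, only the 9/5 scale factor applies: ΔK = 34.9 × 0.5556 = 19.4 K.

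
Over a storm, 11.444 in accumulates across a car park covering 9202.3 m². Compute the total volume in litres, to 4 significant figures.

2675000 litres

Depth: 11.444 in × 25.4 = 290.6776 mm.
1 mm over 1 m² is 1 L, so volume = 290.6776 × 9202.3 = 2674902.5 L ≈ 2675000 L.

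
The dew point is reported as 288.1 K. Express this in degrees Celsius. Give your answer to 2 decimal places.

14.95 °C

°C = 288.1 − 273.15 = 14.95 °C.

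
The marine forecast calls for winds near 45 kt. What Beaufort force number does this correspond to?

45 kt lies in the Beaufort 9 band (strong gale, 41–47 kt).

Beaufort force 9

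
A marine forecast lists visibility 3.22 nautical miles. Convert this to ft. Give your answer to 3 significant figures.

19600 ft

1 nmi = 6076.12 ft, so 3.22 × 6076.12 = 19600 ft.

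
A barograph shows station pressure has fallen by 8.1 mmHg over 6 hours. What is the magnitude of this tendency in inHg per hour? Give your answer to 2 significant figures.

8.1 mmHg / 6 h × 0.0393701 inHg/mmHg = 0.053 inHg/h.

0.053 inHg per hour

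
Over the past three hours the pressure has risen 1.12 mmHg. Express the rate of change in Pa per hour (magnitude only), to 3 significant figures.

1.12 mmHg / 3 h × 133.322 Pa/mmHg = 49.8 Pa/h.

49.8 Pa per hour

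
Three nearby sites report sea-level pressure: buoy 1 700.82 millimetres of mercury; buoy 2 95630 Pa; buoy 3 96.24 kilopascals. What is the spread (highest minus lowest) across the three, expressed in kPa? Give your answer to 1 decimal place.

2.8 kPa

buoy 1: 700.82 mmHg = 93.435 kPa.
buoy 2: 95630 Pa = 95.630 kPa.
Spread: 96.240 − 93.435 = 2.8 kPa.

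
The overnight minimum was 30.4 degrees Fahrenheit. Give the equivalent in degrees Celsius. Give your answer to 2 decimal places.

-0.89 °C

°C = (°F − 32) × 5/9 = (30.4 − 32) / 1.8 = -0.89 °C.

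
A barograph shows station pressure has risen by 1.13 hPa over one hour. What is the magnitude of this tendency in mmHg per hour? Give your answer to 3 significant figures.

0.848 mmHg per hour

1.13 hPa / 1 h × 0.750062 mmHg/hPa = 0.848 mmHg/h.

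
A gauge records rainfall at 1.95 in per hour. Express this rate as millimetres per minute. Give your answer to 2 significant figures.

1.95 in/hour × 25.4 mm/in × 0.0166667 hour/minute = 0.83 mm/minute.

0.83 mm/minute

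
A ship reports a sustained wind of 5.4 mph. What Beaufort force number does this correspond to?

Beaufort force 2

5.4 mph = 2.4 m/s, which is Beaufort 2 (light breeze, 1.6–3.3 m/s).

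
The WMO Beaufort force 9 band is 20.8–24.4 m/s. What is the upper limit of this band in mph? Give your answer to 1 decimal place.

20.8–24.4 m/s × 2.237 = 46.5–54.6 mph.

54.6 mph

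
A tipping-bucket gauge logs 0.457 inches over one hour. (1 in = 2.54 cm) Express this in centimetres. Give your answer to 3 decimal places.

1 in = 2.54 cm, so 0.457 × 2.54 = 1.161 cm.

1.161 cm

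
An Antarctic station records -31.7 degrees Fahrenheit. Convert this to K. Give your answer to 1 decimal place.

237.8 K

First to °C: -35.39 °C.
Then to K: 237.8 K.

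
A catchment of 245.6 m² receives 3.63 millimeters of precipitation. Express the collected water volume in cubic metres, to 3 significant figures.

0.892 cubic metres

1 mm over 1 m² is 1 L, so volume = 3.63 × 245.6 = 891.528 L = 0.892 m³.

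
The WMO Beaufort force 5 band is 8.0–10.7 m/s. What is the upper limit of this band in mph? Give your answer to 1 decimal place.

8.0–10.7 m/s × 2.237 = 17.9–23.9 mph.

23.9 mph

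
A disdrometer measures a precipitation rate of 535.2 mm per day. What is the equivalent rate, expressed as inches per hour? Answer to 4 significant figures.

535.2 mm/day × 0.0393701 in/mm × 0.0416667 day/hour = 0.8780 in/hour.

0.8780 in/hour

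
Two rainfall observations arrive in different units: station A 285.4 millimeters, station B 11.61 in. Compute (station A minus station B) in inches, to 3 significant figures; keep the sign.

-0.374 in

station A: 285.4 mm = 11.23622 in.
Difference: 11.23622 − 11.61000 = -0.374 in.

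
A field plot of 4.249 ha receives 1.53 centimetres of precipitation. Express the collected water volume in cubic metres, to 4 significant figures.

Depth: 1.53 cm × 10 = 15.3 mm.
Area: 4.249 ha = 42490 m².
1 mm over 1 m² is 1 L, so volume = 15.3 × 42490 = 650097 L = 650.1 m³.

650.1 cubic metres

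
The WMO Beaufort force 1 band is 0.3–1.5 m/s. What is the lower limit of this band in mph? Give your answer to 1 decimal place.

0.3–1.5 m/s × 2.237 = 0.7–3.4 mph.

0.7 mph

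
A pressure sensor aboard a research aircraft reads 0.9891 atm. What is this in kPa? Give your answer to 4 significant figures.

100.2 kPa

1 atm = 101.325 kPa, so 0.9891 × 101.325 = 100.2 kPa.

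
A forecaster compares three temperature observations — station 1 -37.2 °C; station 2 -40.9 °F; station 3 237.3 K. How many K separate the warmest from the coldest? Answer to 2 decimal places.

4.65 K

station 2: -40.9 °F = -40.500 °C.
station 3: 237.3 K = -35.850 °C.
Spread: (-35.850) − (-40.500) = 4.650 °C.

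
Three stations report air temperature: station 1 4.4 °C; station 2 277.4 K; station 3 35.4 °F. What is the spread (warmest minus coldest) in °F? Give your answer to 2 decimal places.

4.52 °F

station 2: 277.4 K = 4.250 °C.
station 3: 35.4 °F = 1.889 °C.
Spread: 4.400 − 1.889 = 2.511 °C = 4.52 °F.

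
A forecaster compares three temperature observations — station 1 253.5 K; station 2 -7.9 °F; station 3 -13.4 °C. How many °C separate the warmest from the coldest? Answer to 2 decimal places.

station 1: 253.5 K = -19.650 °C.
station 2: -7.9 °F = -22.167 °C.
Spread: (-13.400) − (-22.167) = 8.767 °C.

8.77 °C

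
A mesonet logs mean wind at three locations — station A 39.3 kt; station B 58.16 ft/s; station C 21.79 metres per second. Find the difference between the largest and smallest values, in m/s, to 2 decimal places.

station A: 39.3 kt = 20.2177 m/s.
station B: 58.16 ft/s = 17.7272 m/s.
Spread: 21.7900 − 17.7272 = 4.06 m/s.

4.06 m/s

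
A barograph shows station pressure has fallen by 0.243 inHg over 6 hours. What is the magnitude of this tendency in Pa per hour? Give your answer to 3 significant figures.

0.243 inHg / 6 h × 3386.39 Pa/inHg = 137 Pa/h.

137 Pa per hour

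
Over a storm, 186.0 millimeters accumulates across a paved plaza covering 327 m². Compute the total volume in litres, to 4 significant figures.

60820 litres

1 mm over 1 m² is 1 L, so volume = 186 × 327 = 60822 L ≈ 60820 L.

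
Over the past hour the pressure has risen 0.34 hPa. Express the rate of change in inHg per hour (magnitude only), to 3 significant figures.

0.0100 inHg per hour

0.34 hPa / 1 h × 0.02953 inHg/hPa = 0.0100 inHg/h.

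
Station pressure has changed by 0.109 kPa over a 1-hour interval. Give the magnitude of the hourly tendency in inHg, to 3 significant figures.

0.0322 inHg per hour

0.109 kPa / 1 h × 0.2953 inHg/kPa = 0.0322 inHg/h.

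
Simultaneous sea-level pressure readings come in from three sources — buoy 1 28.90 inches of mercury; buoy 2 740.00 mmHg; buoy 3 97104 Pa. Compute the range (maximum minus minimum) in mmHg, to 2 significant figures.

12 mmHg

buoy 1: 28.90 inHg = 734.06 mmHg.
buoy 3: 97104 Pa = 728.34 mmHg.
Spread: 740.00 − 728.34 = 12 mmHg.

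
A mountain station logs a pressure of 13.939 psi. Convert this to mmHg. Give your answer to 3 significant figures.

1 psi = 51.7149 mmHg, so 13.939 × 51.7149 = 721 mmHg.

721 mmHg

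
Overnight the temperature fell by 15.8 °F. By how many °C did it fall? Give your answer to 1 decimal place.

8.8 °C

Converting a difference, only the 9/5 scale factor applies: Δ°C = 15.8 × 0.5556 = 8.8 °C.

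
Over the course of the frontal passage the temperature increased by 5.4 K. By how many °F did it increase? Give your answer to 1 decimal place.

Converting a difference, only the 9/5 scale factor applies: Δ°F = 5.4 × 1.8 = 9.7 °F.

9.7 °F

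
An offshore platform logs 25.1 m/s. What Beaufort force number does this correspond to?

Beaufort force 10

25.1 m/s lies in the Beaufort 10 band (storm, 24.5–28.4 m/s).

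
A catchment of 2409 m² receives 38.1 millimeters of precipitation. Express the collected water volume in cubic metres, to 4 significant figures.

1 mm over 1 m² is 1 L, so volume = 38.1 × 2409 = 91782.9 L = 91.78 m³.

91.78 cubic metres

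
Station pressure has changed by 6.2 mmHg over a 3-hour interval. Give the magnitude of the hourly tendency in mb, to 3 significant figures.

2.76 mb per hour

6.2 mmHg / 3 h × 1.33322 mb/mmHg = 2.76 mb/h.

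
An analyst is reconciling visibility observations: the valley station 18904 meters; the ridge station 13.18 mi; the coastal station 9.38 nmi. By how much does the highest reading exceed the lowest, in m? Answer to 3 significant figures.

3840 m

the ridge station: 13.18 SM = 21211.15 m.
the coastal station: 9.38 nmi = 17371.76 m.
Spread: 21211.15 − 17371.76 = 3840 m.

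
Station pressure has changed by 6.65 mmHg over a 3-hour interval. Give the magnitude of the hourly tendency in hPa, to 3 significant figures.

2.96 hPa per hour

6.65 mmHg / 3 h × 1.33322 hPa/mmHg = 2.96 hPa/h.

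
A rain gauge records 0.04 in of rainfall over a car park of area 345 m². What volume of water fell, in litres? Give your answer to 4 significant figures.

350.5 litres

Depth: 0.04 in × 25.4 = 1.016 mm.
1 mm over 1 m² is 1 L, so volume = 1.016 × 345 = 350.52 L ≈ 350.5 L.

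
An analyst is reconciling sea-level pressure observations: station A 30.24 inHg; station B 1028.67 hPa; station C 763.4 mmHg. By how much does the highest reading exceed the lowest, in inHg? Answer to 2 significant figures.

station B: 1028.67 hPa = 30.3766 inHg.
station C: 763.4 mmHg = 30.0551 inHg.
Spread: 30.3766 − 30.0551 = 0.32 inHg.

0.32 inHg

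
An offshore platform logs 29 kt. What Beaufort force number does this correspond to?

Beaufort force 7

29 kt lies in the Beaufort 7 band (near gale, 28–33 kt).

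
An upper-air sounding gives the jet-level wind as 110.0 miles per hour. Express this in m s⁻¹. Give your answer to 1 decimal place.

1 mph = 0.44704 m/s, so 110.0 × 0.44704 = 49.2 m/s.

49.2 m/s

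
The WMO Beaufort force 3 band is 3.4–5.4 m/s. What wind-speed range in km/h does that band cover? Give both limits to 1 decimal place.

12.2 to 19.4 km/h

3.4–5.4 m/s × 3.6 = 12.2–19.4 km/h.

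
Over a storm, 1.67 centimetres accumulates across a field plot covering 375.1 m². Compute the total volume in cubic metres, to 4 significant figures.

Depth: 1.67 cm × 10 = 16.7 mm.
1 mm over 1 m² is 1 L, so volume = 16.7 × 375.1 = 6264.17 L = 6.264 m³.

6.264 cubic metres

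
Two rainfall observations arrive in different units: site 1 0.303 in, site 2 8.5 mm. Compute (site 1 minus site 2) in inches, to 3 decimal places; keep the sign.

site 2: 8.5 mm = 0.33465 in.
Difference: 0.30300 − 0.33465 = -0.032 in.

-0.032 in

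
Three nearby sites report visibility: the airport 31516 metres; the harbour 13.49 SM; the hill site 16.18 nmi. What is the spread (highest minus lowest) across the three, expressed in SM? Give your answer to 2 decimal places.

6.09 SM

the airport: 31516 m = 19.5831 SM.
the hill site: 16.18 nmi = 18.6196 SM.
Spread: 19.5831 − 13.4900 = 6.09 SM.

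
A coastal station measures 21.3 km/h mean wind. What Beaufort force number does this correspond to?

Beaufort force 4

21.3 km/h = 5.9 m/s, which is Beaufort 4 (moderate breeze, 5.5–7.9 m/s).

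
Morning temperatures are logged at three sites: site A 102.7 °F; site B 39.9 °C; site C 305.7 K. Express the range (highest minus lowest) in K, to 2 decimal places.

site A: 102.7 °F = 39.278 °C.
site C: 305.7 K = 32.550 °C.
Spread: 39.900 − 32.550 = 7.350 °C.

7.35 K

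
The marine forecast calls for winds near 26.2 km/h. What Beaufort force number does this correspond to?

Beaufort force 4

26.2 km/h = 7.3 m/s, which is Beaufort 4 (moderate breeze, 5.5–7.9 m/s).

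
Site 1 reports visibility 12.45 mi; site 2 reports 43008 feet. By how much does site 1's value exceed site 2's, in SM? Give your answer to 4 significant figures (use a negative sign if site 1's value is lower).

4.305 SM

site 2: 43008 ft = 8.14545 SM.
Difference: 12.45000 − 8.14545 = 4.305 SM.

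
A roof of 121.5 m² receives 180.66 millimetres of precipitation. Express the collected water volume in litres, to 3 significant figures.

22000 litres

1 mm over 1 m² is 1 L, so volume = 180.66 × 121.5 = 21950.19 L ≈ 22000 L.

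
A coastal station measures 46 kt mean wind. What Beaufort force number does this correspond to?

Beaufort force 9

46 kt lies in the Beaufort 9 band (strong gale, 41–47 kt).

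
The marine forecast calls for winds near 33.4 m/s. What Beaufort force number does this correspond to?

Beaufort force 12

33.4 m/s lies in the Beaufort 12 band (hurricane force, ≥32.7 m/s).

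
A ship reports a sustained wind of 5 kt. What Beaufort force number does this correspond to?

Beaufort force 2

5 kt lies in the Beaufort 2 band (light breeze, 4–6 kt).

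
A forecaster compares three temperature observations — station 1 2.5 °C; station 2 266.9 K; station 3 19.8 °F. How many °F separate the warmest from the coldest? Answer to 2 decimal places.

station 2: 266.9 K = -6.250 °C.
station 3: 19.8 °F = -6.778 °C.
Spread: 2.500 − (-6.778) = 9.278 °C = 16.70 °F.

16.70 °F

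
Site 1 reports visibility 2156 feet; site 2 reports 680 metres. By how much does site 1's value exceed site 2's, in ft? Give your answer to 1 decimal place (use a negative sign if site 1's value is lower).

site 2: 680 m = 2230.971 ft.
Difference: 2156.000 − 2230.971 = -75.0 ft.

-75.0 ft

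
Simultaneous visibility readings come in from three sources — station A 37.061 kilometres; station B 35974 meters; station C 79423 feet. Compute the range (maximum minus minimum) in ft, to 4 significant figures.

42170 ft

station A: 37.061 km = 121591.21 ft.
station B: 35974 m = 118024.93 ft.
Spread: 121591.21 − 79423.00 = 42170 ft.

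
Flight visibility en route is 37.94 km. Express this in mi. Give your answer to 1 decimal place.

23.6 SM

1 km = 0.621371 SM, so 37.94 × 0.621371 = 23.6 SM.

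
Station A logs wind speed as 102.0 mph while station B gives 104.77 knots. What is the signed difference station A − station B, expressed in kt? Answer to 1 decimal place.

-16.1 kt

station A: 102.0 mph = 88.636 kt.
Difference: 88.636 − 104.770 = -16.1 kt.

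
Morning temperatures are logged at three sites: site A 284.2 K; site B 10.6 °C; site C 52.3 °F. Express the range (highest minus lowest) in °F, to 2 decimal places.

1.22 °F

site A: 284.2 K = 11.050 °C.
site C: 52.3 °F = 11.278 °C.
Spread: 11.278 − 10.600 = 0.678 °C = 1.22 °F.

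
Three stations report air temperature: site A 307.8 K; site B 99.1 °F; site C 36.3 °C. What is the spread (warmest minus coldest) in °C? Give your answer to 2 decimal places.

2.63 °C

site A: 307.8 K = 34.650 °C.
site B: 99.1 °F = 37.278 °C.
Spread: 37.278 − 34.650 = 2.628 °C.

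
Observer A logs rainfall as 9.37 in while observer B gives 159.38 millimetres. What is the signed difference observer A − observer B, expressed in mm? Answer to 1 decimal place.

observer A: 9.37 in = 237.998 mm.
Difference: 237.998 − 159.380 = 78.6 mm.

78.6 mm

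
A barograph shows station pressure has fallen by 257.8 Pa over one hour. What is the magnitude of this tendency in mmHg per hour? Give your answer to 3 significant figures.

1.93 mmHg per hour

257.8 Pa / 1 h × 0.00750062 mmHg/Pa = 1.93 mmHg/h.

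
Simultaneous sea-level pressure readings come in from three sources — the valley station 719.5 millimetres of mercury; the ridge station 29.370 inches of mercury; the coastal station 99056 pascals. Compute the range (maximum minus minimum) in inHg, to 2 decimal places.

the valley station: 719.5 mmHg = 28.3268 inHg.
the coastal station: 99056 Pa = 29.2512 inHg.
Spread: 29.3700 − 28.3268 = 1.04 inHg.

1.04 inHg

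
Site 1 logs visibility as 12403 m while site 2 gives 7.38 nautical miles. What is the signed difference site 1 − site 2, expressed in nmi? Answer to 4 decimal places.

-0.6829 nmi

site 1: 12403 m = 6.697084 nmi.
Difference: 6.697084 − 7.380000 = -0.6829 nmi.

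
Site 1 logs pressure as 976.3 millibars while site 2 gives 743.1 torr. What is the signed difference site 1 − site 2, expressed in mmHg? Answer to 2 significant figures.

-11 mmHg

site 1: 976.3 mb = 732.29 mmHg.
Difference: 732.29 − 743.10 = -11 mmHg.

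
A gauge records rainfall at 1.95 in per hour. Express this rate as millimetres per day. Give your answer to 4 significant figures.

1189 mm/day

1.95 in/hour × 25.4 mm/in × 24 hour/day = 1189 mm/day.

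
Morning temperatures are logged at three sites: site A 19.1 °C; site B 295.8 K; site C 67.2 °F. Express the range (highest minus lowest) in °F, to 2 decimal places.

site B: 295.8 K = 22.650 °C.
site C: 67.2 °F = 19.556 °C.
Spread: 22.650 − 19.100 = 3.550 °C = 6.39 °F.

6.39 °F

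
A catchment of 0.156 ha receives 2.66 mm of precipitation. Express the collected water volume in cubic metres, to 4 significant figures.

4.150 cubic metres

Area: 0.156 ha = 1560 m².
1 mm over 1 m² is 1 L, so volume = 2.66 × 1560 = 4149.6 L = 4.150 m³.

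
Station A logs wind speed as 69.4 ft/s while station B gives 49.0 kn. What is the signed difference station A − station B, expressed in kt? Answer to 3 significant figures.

station A: 69.4 ft/s = 41.1184 kt.
Difference: 41.1184 − 49.0000 = -7.88 kt.

-7.88 kt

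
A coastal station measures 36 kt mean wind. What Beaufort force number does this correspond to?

Beaufort force 8

36 kt lies in the Beaufort 8 band (gale, 34–40 kt).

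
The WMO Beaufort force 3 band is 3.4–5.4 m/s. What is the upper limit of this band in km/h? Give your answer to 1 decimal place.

3.4–5.4 m/s × 3.6 = 12.2–19.4 km/h.

19.4 km/h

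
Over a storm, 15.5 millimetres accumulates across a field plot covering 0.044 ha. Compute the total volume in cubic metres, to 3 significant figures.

Area: 0.044 ha = 440 m².
1 mm over 1 m² is 1 L, so volume = 15.5 × 440 = 6820 L = 6.82 m³.

6.82 cubic metres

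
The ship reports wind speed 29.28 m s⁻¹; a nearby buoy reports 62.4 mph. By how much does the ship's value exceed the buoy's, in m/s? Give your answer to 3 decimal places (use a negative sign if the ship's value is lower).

1.385 m/s

the buoy: 62.4 mph = 27.89530 m/s.
Difference: 29.28000 − 27.89530 = 1.385 m/s.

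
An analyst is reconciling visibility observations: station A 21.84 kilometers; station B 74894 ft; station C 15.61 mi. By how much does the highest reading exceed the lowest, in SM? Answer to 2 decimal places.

2.04 SM

station A: 21.84 km = 13.5707 SM.
station B: 74894 ft = 14.1845 SM.
Spread: 15.6100 − 13.5707 = 2.04 SM.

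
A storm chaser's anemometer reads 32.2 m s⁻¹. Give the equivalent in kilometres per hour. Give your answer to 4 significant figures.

1 m/s = 3.6 km/h, so 32.2 × 3.6 = 115.9 km/h.

115.9 km/h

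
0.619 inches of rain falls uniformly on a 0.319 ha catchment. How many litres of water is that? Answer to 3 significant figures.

50200 litres

Depth: 0.619 in × 25.4 = 15.7226 mm.
Area: 0.319 ha = 3190 m².
1 mm over 1 m² is 1 L, so volume = 15.7226 × 3190 = 50155.094 L ≈ 50200 L.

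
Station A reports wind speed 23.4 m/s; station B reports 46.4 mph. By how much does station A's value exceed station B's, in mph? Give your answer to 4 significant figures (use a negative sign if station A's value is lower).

5.944 mph

station A: 23.4 m/s = 52.34431 mph.
Difference: 52.34431 − 46.40000 = 5.944 mph.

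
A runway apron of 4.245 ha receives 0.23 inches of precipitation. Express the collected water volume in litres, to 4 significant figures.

248000 litres

Depth: 0.23 in × 25.4 = 5.842 mm.
Area: 4.245 ha = 42450 m².
1 mm over 1 m² is 1 L, so volume = 5.842 × 42450 = 247992.9 L ≈ 248000 L.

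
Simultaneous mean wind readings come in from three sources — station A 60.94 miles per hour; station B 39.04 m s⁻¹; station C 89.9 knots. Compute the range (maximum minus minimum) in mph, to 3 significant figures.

42.5 mph

station B: 39.04 m/s = 87.330 mph.
station C: 89.9 kt = 103.455 mph.
Spread: 103.455 − 60.940 = 42.5 mph.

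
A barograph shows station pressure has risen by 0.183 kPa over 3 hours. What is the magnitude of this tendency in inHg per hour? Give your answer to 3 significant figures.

0.183 kPa / 3 h × 0.2953 inHg/kPa = 0.0180 inHg/h.

0.0180 inHg per hour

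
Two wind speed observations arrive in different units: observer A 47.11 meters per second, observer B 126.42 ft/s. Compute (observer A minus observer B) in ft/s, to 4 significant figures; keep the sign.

observer A: 47.11 m/s = 154.5604 ft/s.
Difference: 154.5604 − 126.4200 = 28.14 ft/s.

28.14 ft/s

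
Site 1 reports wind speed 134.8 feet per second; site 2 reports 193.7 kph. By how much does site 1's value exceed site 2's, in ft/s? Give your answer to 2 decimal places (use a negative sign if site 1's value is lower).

site 2: 193.7 km/h = 176.5274 ft/s.
Difference: 134.8000 − 176.5274 = -41.73 ft/s.

-41.73 ft/s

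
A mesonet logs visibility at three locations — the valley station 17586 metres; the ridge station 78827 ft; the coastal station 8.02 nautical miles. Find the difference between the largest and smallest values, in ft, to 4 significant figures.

the valley station: 17586 m = 57696.85 ft.
the coastal station: 8.02 nmi = 48730.45 ft.
Spread: 78827.00 − 48730.45 = 30100 ft.

30100 ft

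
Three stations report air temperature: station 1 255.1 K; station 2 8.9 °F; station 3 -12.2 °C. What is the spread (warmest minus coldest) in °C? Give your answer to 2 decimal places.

station 1: 255.1 K = -18.050 °C.
station 2: 8.9 °F = -12.833 °C.
Spread: (-12.200) − (-18.050) = 5.850 °C.

5.85 °C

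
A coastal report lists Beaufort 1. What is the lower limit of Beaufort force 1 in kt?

1 kt

Beaufort 1 (light air) spans 1–3 knots.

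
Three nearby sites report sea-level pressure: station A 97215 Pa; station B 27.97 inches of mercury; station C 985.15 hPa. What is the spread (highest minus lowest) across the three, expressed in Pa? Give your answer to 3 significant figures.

station B: 27.97 inHg = 94717.30 Pa.
station C: 985.15 hPa = 98515.00 Pa.
Spread: 98515.00 − 94717.30 = 3800 Pa.

3800 Pa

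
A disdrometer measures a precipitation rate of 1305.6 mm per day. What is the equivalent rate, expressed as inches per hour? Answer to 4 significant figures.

1305.6 mm/day × 0.0393701 in/mm × 0.0416667 day/hour = 2.142 in/hour.

2.142 in/hour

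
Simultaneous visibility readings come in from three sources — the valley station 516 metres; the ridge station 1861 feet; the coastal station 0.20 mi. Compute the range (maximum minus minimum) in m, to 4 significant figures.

the ridge station: 1861 ft = 567.233 m.
the coastal station: 0.20 SM = 321.869 m.
Spread: 567.233 − 321.869 = 245.4 m.

245.4 m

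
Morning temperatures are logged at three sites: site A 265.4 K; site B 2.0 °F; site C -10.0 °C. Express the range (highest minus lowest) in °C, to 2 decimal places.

site A: 265.4 K = -7.750 °C.
site B: 2.0 °F = -16.667 °C.
Spread: (-7.750) − (-16.667) = 8.917 °C.

8.92 °C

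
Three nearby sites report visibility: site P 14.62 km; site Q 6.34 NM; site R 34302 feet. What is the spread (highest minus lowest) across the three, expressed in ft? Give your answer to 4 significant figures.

13660 ft

site P: 14.62 km = 47965.88 ft.
site Q: 6.34 nmi = 38522.57 ft.
Spread: 47965.88 − 34302.00 = 13660 ft.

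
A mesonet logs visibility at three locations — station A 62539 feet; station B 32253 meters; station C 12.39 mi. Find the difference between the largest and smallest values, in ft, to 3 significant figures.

station B: 32253 m = 105816.93 ft.
station C: 12.39 SM = 65419.20 ft.
Spread: 105816.93 − 62539.00 = 43300 ft.

43300 ft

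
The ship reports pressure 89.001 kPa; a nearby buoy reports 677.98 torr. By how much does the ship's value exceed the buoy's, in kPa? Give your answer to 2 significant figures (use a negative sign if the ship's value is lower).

-1.4 kPa

the buoy: 677.98 mmHg = 90.390 kPa.
Difference: 89.001 − 90.390 = -1.4 kPa.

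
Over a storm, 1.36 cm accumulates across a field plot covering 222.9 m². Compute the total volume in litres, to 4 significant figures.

3031 litres

Depth: 1.36 cm × 10 = 13.6 mm.
1 mm over 1 m² is 1 L, so volume = 13.6 × 222.9 = 3031.44 L ≈ 3031 L.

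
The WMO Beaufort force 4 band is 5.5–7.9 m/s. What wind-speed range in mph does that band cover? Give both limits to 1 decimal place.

5.5–7.9 m/s × 2.237 = 12.3–17.7 mph.

12.3 to 17.7 mph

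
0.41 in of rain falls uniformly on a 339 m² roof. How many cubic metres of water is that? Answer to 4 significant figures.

3.530 cubic metres

Depth: 0.41 in × 25.4 = 10.414 mm.
1 mm over 1 m² is 1 L, so volume = 10.414 × 339 = 3530.346 L = 3.530 m³.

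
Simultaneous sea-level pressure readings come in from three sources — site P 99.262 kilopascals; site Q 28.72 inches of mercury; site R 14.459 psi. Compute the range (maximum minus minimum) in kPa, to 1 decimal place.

2.4 kPa

site Q: 28.72 inHg = 97.257 kPa.
site R: 14.459 psi = 99.691 kPa.
Spread: 99.691 − 97.257 = 2.4 kPa.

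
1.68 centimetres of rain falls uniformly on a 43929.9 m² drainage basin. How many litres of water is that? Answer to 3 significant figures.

738000 litres

Depth: 1.68 cm × 10 = 16.8 mm.
1 mm over 1 m² is 1 L, so volume = 16.8 × 43929.9 = 738022.32 L ≈ 738000 L.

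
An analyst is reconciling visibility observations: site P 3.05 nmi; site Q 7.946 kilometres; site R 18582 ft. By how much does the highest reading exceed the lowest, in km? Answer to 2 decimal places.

site P: 3.05 nmi = 5.6486 km.
site R: 18582 ft = 5.6638 km.
Spread: 7.9460 − 5.6486 = 2.30 km.

2.30 km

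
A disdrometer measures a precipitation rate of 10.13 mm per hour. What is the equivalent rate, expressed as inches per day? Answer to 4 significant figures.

10.13 mm/hour × 0.0393701 in/mm × 24 hour/day = 9.572 in/day.

9.572 in/day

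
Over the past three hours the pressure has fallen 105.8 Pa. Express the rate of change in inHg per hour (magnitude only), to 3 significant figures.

105.8 Pa / 3 h × 0.0002953 inHg/Pa = 0.0104 inHg/h.

0.0104 inHg per hour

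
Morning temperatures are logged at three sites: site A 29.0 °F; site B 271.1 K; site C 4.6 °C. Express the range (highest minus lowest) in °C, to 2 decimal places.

site A: 29.0 °F = -1.667 °C.
site B: 271.1 K = -2.050 °C.
Spread: 4.600 − (-2.050) = 6.650 °C.

6.65 °C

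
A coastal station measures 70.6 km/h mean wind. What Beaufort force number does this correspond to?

Beaufort force 8

70.6 km/h = 19.6 m/s, which is Beaufort 8 (gale, 17.2–20.7 m/s).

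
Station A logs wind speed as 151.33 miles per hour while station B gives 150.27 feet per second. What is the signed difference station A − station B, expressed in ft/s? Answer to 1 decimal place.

station A: 151.33 mph = 221.951 ft/s.
Difference: 221.951 − 150.270 = 71.7 ft/s.

71.7 ft/s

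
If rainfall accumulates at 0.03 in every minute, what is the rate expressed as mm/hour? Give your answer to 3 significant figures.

0.03 in/minute × 25.4 mm/in × 60 minute/hour = 45.7 mm/hour.

45.7 mm/hour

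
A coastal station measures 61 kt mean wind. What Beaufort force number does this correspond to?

Beaufort force 11

61 kt lies in the Beaufort 11 band (violent storm, 56–63 kt).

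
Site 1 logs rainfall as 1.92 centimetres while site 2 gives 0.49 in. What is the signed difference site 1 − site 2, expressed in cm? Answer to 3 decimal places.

site 2: 0.49 in = 1.24460 cm.
Difference: 1.92000 − 1.24460 = 0.675 cm.

0.675 cm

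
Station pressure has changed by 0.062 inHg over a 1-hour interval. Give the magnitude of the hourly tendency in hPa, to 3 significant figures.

0.062 inHg / 1 h × 33.8639 hPa/inHg = 2.10 hPa/h.

2.10 hPa per hour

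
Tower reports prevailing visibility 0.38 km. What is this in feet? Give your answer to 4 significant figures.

1247 ft

1 km = 3280.84 ft, so 0.38 × 3280.84 = 1247 ft.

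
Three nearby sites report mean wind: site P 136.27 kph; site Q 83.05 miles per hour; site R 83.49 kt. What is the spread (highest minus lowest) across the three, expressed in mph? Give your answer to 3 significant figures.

13.0 mph

site P: 136.27 km/h = 84.674 mph.
site R: 83.49 kt = 96.079 mph.
Spread: 96.079 − 83.050 = 13.0 mph.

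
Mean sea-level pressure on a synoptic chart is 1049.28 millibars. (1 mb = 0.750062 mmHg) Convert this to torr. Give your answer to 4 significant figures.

1 mb = 0.750062 mmHg, so 1049.28 × 0.750062 = 787.0 mmHg.

787.0 mmHg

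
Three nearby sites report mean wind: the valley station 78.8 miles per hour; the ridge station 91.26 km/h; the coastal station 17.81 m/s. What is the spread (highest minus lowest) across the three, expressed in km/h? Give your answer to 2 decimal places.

62.70 km/h

the valley station: 78.8 mph = 126.8163 km/h.
the coastal station: 17.81 m/s = 64.1160 km/h.
Spread: 126.8163 − 64.1160 = 62.70 km/h.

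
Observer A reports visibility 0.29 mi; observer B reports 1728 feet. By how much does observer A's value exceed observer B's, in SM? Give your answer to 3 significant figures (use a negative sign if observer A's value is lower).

-0.0373 SM

observer B: 1728 ft = 0.327273 SM.
Difference: 0.290000 − 0.327273 = -0.0373 SM.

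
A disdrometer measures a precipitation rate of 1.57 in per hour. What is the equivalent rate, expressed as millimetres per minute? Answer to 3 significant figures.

1.57 in/hour × 25.4 mm/in × 0.0166667 hour/minute = 0.665 mm/minute.

0.665 mm/minute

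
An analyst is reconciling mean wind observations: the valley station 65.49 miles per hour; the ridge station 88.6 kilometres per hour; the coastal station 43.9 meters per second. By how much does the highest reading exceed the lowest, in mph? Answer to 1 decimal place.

43.1 mph

the ridge station: 88.6 km/h = 55.053 mph.
the coastal station: 43.9 m/s = 98.202 mph.
Spread: 98.202 − 55.053 = 43.1 mph.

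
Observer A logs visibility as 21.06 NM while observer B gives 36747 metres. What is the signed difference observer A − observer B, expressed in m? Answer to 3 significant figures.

observer A: 21.06 nmi = 39003.12 m.
Difference: 39003.12 − 36747.00 = 2260 m.

2260 m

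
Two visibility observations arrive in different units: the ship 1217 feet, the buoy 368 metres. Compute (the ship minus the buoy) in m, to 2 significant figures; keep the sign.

2.9 m

the ship: 1217 ft = 370.942 m.
Difference: 370.942 − 368.000 = 2.9 m.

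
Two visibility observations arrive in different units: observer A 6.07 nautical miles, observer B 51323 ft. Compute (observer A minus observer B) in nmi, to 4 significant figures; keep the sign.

observer B: 51323 ft = 8.44668 nmi.
Difference: 6.07000 − 8.44668 = -2.377 nmi.

-2.377 nmi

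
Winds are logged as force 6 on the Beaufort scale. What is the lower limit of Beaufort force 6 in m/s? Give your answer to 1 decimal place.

Beaufort 6 (strong breeze) spans 10.8–13.8 m/s.

10.8 m/s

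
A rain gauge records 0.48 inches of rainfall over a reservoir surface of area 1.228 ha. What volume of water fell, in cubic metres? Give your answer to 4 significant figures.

149.7 cubic metres

Depth: 0.48 in × 25.4 = 12.192 mm.
Area: 1.228 ha = 12280 m².
1 mm over 1 m² is 1 L, so volume = 12.192 × 12280 = 149717.76 L = 149.7 m³.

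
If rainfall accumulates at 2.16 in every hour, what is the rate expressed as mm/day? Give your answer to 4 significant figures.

1317 mm/day

2.16 in/hour × 25.4 mm/in × 24 hour/day = 1317 mm/day.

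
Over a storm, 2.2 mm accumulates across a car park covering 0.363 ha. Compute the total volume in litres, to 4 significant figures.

7986 litres

Area: 0.363 ha = 3630 m².
1 mm over 1 m² is 1 L, so volume = 2.2 × 3630 = 7986 L.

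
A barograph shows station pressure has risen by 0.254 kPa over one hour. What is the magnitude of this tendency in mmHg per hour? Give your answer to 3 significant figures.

0.254 kPa / 1 h × 7.50062 mmHg/kPa = 1.91 mmHg/h.

1.91 mmHg per hour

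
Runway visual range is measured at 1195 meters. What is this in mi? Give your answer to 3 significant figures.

0.743 SM

1 m = 0.000621371 SM, so 1195 × 0.000621371 = 0.743 SM.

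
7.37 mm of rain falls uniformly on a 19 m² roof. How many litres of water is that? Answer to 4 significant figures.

1 mm over 1 m² is 1 L, so volume = 7.37 × 19 = 140.03 L ≈ 140.0 L.

140.0 litres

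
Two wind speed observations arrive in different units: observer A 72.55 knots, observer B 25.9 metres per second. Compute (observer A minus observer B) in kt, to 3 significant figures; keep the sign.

observer B: 25.9 m/s = 50.346 kt.
Difference: 72.550 − 50.346 = 22.2 kt.

22.2 kt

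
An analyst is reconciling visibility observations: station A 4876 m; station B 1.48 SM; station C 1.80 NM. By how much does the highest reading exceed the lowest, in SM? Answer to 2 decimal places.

station A: 4876 m = 3.0298 SM.
station C: 1.80 nmi = 2.0714 SM.
Spread: 3.0298 − 1.4800 = 1.55 SM.

1.55 SM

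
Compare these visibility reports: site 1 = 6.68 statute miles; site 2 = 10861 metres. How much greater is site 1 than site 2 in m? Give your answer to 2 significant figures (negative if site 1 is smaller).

-110 m

site 1: 6.68 SM = 10750.42 m.
Difference: 10750.42 − 10861.00 = -110 m.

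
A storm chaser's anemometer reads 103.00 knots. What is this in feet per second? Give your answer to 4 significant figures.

1 kt = 1.68781 ft/s, so 103.00 × 1.68781 = 173.8 ft/s.

173.8 ft/s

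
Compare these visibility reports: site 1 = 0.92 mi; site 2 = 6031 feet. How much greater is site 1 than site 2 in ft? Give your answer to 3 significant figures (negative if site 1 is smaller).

-1170 ft

site 1: 0.92 SM = 4857.60 ft.
Difference: 4857.60 − 6031.00 = -1170 ft.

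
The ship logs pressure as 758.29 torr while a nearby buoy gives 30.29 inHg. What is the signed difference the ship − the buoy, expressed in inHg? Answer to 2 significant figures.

-0.44 inHg

the ship: 758.29 mmHg = 29.8539 inHg.
Difference: 29.8539 − 30.2900 = -0.44 inHg.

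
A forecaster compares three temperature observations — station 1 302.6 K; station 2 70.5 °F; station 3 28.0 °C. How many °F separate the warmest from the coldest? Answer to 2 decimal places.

station 1: 302.6 K = 29.450 °C.
station 2: 70.5 °F = 21.389 °C.
Spread: 29.450 − 21.389 = 8.061 °C = 14.51 °F.

14.51 °F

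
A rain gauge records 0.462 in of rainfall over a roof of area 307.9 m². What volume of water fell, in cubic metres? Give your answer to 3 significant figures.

3.61 cubic metres

Depth: 0.462 in × 25.4 = 11.7348 mm.
1 mm over 1 m² is 1 L, so volume = 11.7348 × 307.9 = 3613.1449 L = 3.61 m³.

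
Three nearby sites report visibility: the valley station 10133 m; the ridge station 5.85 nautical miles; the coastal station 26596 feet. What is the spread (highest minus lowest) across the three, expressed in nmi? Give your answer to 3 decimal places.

the valley station: 10133 m = 5.47138 nmi.
the coastal station: 26596 ft = 4.37714 nmi.
Spread: 5.85000 − 4.37714 = 1.473 nmi.

1.473 nmi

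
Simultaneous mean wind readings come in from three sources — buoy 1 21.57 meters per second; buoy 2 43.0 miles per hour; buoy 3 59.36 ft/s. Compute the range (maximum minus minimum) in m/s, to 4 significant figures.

buoy 2: 43.0 mph = 19.22272 m/s.
buoy 3: 59.36 ft/s = 18.09293 m/s.
Spread: 21.57000 − 18.09293 = 3.477 m/s.

3.477 m/s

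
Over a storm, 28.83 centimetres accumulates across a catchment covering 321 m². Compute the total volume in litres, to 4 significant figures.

92540 litres

Depth: 28.83 cm × 10 = 288.3 mm.
1 mm over 1 m² is 1 L, so volume = 288.3 × 321 = 92544.3 L ≈ 92540 L.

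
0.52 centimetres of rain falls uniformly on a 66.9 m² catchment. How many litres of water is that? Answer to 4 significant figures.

347.9 litres

Depth: 0.52 cm × 10 = 5.2 mm.
1 mm over 1 m² is 1 L, so volume = 5.2 × 66.9 = 347.88 L ≈ 347.9 L.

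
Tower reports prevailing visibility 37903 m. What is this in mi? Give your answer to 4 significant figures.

1 m = 0.000621371 SM, so 37903 × 0.000621371 = 23.55 SM.

23.55 SM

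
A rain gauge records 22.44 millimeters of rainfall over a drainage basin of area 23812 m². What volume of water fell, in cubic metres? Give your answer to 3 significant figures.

1 mm over 1 m² is 1 L, so volume = 22.44 × 23812 = 534341.28 L = 534 m³.

534 cubic metres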